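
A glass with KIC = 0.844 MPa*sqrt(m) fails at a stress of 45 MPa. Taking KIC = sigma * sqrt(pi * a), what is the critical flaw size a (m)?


Rearrange KIC = sigma * sqrt(pi * a):
  sqrt(pi * a) = KIC / sigma
  sqrt(pi * a) = 0.844 / 45 = 0.018756
  a = (KIC / sigma)^2 / pi
  a = 0.018756^2 / pi = 0.000112 m

0.000112 m


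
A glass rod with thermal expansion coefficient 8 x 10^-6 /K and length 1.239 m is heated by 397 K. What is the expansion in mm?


Thermal expansion formula: dL = alpha * L0 * dT
  dL = (8 x 10^-6) * 1.239 * 397 = 0.00393506 m
Convert to mm: 0.00393506 * 1000 = 3.9351 mm

3.9351 mm


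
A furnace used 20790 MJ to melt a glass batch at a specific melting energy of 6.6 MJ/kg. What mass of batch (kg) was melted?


Rearrange E = m * s for m:
  m = E / s
  m = 20790 / 6.6 = 3150.0 kg

3150.0 kg


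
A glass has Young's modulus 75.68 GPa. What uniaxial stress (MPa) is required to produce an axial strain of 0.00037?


Rearrange E = sigma / epsilon:
  sigma = E * epsilon
  E (MPa) = 75.68 * 1000 = 75680
  sigma = 75680 * 0.00037 = 28.0 MPa

28.0 MPa


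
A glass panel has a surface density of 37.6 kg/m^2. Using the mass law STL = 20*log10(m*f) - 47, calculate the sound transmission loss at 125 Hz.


Mass law: STL = 20 * log10(m * f) - 47
  m * f = 37.6 * 125 = 4700
  log10(4700) = 3.6721
  STL = 20 * 3.6721 - 47 = 73.442 - 47 = 26.4 dB

26.4 dB


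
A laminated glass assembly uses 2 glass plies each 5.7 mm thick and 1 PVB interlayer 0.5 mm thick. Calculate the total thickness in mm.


Total thickness = glass contribution + PVB contribution
  Glass: 2 * 5.7 = 11.4 mm
  PVB: 1 * 0.5 = 0.5 mm
  Total = 11.4 + 0.5 = 11.9 mm

11.9 mm


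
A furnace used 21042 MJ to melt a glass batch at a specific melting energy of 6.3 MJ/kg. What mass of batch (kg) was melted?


Rearrange E = m * s for m:
  m = E / s
  m = 21042 / 6.3 = 3340.0 kg

3340.0 kg


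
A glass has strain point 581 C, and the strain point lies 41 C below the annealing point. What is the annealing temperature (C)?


T_anneal = T_strain + gap:
  T_anneal = 581 + 41 = 622 C

622 C


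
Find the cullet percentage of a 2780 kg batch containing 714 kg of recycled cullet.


Cullet ratio = (cullet mass / total batch mass) * 100
  Ratio = 714 / 2780 * 100 = 25.68%

25.68%


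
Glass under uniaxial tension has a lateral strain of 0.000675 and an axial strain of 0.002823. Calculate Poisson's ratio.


Poisson's ratio: nu = lateral strain / axial strain
  nu = 0.000675 / 0.002823 = 0.2391

0.2391


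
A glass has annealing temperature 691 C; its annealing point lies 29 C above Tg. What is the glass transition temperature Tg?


Rearrange T_anneal = Tg + offset for Tg:
  Tg = T_anneal - offset = 691 - 29 = 662 C

662 C


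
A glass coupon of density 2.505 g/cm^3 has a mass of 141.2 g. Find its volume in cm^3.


Rearrange rho = m / V:
  V = m / rho
  V = 141.2 / 2.505 = 56.367 cm^3

56.367 cm^3


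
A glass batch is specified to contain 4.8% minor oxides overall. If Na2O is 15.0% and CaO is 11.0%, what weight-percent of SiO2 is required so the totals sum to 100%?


Known pieces sum to 100%:
  SiO2 = 100 - (others + Na2O + CaO)
  SiO2 = 100 - (4.8 + 15.0 + 11.0) = 69.2%

69.2%


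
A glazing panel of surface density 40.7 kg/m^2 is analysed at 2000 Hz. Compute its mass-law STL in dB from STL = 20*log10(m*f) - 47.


Mass law: STL = 20 * log10(m * f) - 47
  m * f = 40.7 * 2000 = 81400
  log10(81400) = 4.91062
  STL = 20 * 4.91062 - 47 = 98.2124 - 47 = 51.2 dB

51.2 dB


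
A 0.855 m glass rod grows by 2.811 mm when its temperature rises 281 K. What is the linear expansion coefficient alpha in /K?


Rearrange dL = alpha * L0 * dT for alpha:
  alpha = dL / (L0 * dT)
  alpha = (2.811 / 1000) / (0.855 * 281) = 0.0000117 /K = 1.17 x 10^-5 /K

1.17 x 10^-5 /K


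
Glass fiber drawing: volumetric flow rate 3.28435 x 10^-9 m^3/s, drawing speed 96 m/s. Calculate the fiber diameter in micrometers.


Cross-sectional area from continuity:
  A = Q / v = 3.28435 x 10^-9 / 96 = 3.421198 x 10^-11 m^2
Diameter from circular cross-section:
  d = sqrt(4A / pi) * 10^6 (m -> um)
  d = sqrt(4 * 3.421198 x 10^-11 / pi) * 10^6 = 6.6 um

6.6 um


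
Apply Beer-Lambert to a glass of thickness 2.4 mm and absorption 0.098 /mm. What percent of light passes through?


Beer-Lambert law: T = exp(-alpha * thickness)
  exponent = -0.098 * 2.4 = -0.2352
  T = exp(-0.2352) = 0.7904
  Percentage = 0.7904 * 100 = 79.04%

79.04%


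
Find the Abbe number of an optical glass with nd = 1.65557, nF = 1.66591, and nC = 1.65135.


Abbe number formula: Vd = (nd - 1) / (nF - nC)
  nd - 1 = 1.65557 - 1 = 0.65557
  nF - nC = 1.66591 - 1.65135 = 0.01456
  Vd = 0.65557 / 0.01456 = 45.03

45.03


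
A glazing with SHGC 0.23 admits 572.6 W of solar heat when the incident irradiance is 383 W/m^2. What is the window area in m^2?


Rearrange Q = Area * SHGC * Irradiance:
  Area = Q / (SHGC * Irradiance)
  Area = 572.6 / (0.23 * 383) = 6.5 m^2

6.5 m^2


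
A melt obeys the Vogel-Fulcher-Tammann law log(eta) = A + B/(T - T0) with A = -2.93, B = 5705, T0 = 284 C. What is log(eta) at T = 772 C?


VFT equation: log(eta) = A + B / (T - T0)
  T - T0 = 772 - 284 = 488
  B / (T - T0) = 5705 / 488 = 11.691
  log(eta) = -2.93 + 11.691 = 8.761

8.761


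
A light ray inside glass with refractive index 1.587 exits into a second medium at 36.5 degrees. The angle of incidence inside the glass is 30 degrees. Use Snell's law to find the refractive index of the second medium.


Apply Snell's law: n1 * sin(theta1) = n2 * sin(theta2)
  n2 = n1 * sin(theta1) / sin(theta2)
  sin(30) = 0.5
  sin(36.5) = 0.594823
  n2 = 1.587 * 0.5 / 0.594823 = 1.334

1.334


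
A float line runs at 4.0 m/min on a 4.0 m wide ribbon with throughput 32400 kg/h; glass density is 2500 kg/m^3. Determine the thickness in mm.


Ribbon cross-section from mass balance:
  Volume rate = throughput / density = 32400 / 2500 = 12.96 m^3/h
  thickness = volume rate / (speed * 60 * width), i.e.
  thickness = throughput / (60 * speed * width * density) * 1000
  thickness = 32400 / (60 * 4.0 * 4.0 * 2500) * 1000 = 13.5 mm

13.5 mm


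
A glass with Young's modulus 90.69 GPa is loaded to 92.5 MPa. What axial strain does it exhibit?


Rearrange E = sigma / epsilon:
  epsilon = sigma / E
  E (MPa) = 90.69 * 1000 = 90690
  epsilon = 92.5 / 90690 = 0.00102

0.00102


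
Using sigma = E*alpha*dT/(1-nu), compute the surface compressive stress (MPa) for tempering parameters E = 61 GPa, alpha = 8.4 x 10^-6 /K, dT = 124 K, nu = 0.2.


Tempering stress: sigma = E * alpha * dT / (1 - nu)
  E (MPa) = 61 * 1000 = 61000
  Numerator = 61000 * (8.4 x 10^-6) * 124 = 63.5376
  Denominator = 1 - 0.2 = 0.8
  sigma = 63.5376 / 0.8 = 79.4 MPa

79.4 MPa


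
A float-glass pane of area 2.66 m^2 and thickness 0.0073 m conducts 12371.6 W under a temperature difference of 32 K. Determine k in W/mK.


Fourier's law rearranged: k = Q * t / (A * dT)
  Numerator = 12371.6 * 0.0073 = 90.31268
  Denominator = 2.66 * 32 = 85.12
  k = 90.31268 / 85.12 = 1.061 W/mK

1.061 W/mK


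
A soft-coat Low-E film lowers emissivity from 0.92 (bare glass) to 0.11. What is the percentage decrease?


Percentage reduction = (1 - coated/uncoated) * 100
  Ratio = 0.11 / 0.92 = 0.1196
  Reduction = (1 - 0.1196) * 100 = 88.0%

88.0%


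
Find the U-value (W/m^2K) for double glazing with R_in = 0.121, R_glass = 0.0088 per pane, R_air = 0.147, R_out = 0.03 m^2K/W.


Total thermal resistance (series):
  R_total = R_in + R_glass + R_air + R_glass + R_out
  R_total = 0.121 + 0.0088 + 0.147 + 0.0088 + 0.03 = 0.3156 m^2K/W
U-value = 1 / R_total = 1 / 0.3156 = 3.169 W/m^2K

3.169 W/m^2K


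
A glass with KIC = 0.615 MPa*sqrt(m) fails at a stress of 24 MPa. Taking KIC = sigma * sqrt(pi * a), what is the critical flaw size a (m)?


Rearrange KIC = sigma * sqrt(pi * a):
  sqrt(pi * a) = KIC / sigma
  sqrt(pi * a) = 0.615 / 24 = 0.025625
  a = (KIC / sigma)^2 / pi
  a = 0.025625^2 / pi = 0.000209 m

0.000209 m


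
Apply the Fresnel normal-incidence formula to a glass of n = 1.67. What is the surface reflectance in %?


Fresnel reflectance at normal incidence:
  R = ((n - 1)/(n + 1))^2
  (n - 1)/(n + 1) = (1.67 - 1)/(1.67 + 1) = 0.250936
  R = 0.250936^2 = 0.0629689
  R(%) = 0.0629689 * 100 = 6.297%

6.297%


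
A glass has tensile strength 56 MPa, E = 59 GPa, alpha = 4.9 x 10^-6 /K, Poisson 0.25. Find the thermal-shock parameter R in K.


Thermal shock resistance: R = sigma * (1 - nu) / (E * alpha)
  Numerator = 56 * (1 - 0.25) = 42.0
  Denominator = 59 * 1000 * (4.9 x 10^-6) = 0.2891
  R = 42.0 / 0.2891 = 145.3 K

145.3 K


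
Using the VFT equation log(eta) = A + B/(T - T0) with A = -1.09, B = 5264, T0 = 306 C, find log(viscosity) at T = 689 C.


VFT equation: log(eta) = A + B / (T - T0)
  T - T0 = 689 - 306 = 383
  B / (T - T0) = 5264 / 383 = 13.744
  log(eta) = -1.09 + 13.744 = 12.654

12.654


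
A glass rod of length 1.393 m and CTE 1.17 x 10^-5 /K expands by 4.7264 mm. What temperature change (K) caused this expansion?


Rearrange dL = alpha * L0 * dT for dT:
  dT = dL / (alpha * L0)
  dL (m) = 4.7264 / 1000 = 0.0047264
  dT = 0.0047264 / ((1.17 x 10^-5) * 1.393) = 290.0 K

290.0 K


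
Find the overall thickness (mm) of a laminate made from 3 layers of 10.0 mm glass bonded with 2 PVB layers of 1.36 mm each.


Total thickness = glass contribution + PVB contribution
  Glass: 3 * 10.0 = 30.0 mm
  PVB: 2 * 1.36 = 2.72 mm
  Total = 30.0 + 2.72 = 32.72 mm

32.72 mm


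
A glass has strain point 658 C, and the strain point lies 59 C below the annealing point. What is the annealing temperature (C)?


T_anneal = T_strain + gap:
  T_anneal = 658 + 59 = 717 C

717 C


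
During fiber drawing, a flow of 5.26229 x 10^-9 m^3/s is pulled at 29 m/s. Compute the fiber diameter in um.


Cross-sectional area from continuity:
  A = Q / v = 5.26229 x 10^-9 / 29 = 1.814583 x 10^-10 m^2
Diameter from circular cross-section:
  d = sqrt(4A / pi) * 10^6 (m -> um)
  d = sqrt(4 * 1.814583 x 10^-10 / pi) * 10^6 = 15.2 um

15.2 um


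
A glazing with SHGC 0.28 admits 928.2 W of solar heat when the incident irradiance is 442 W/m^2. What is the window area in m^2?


Rearrange Q = Area * SHGC * Irradiance:
  Area = Q / (SHGC * Irradiance)
  Area = 928.2 / (0.28 * 442) = 7.5 m^2

7.5 m^2


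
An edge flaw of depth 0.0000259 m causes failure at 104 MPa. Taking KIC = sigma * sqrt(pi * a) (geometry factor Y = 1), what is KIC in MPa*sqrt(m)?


Fracture toughness: KIC = sigma * sqrt(pi * a)
  pi * a = pi * 0.0000259 = 0.000081367
  sqrt(pi * a) = 0.00902
  KIC = 104 * 0.00902 = 0.938 MPa*sqrt(m)

0.938 MPa*sqrt(m)


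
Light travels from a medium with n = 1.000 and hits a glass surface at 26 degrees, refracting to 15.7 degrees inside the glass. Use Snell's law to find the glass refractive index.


Apply Snell's law: n1 * sin(theta1) = n2 * sin(theta2)
  n2 = n1 * sin(theta1) / sin(theta2)
  sin(26) = 0.438371
  sin(15.7) = 0.2706
  n2 = 1.000 * 0.438371 / 0.2706 = 1.62

1.62


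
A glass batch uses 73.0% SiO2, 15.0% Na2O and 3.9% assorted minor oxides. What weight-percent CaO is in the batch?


Pieces sum to 100%:
  CaO = 100 - (SiO2 + Na2O + others)
  CaO = 100 - (73.0 + 15.0 + 3.9) = 8.1%

8.1%


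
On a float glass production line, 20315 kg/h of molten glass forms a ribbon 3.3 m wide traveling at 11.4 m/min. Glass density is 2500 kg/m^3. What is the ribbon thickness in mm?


Ribbon cross-section from mass balance:
  Volume rate = throughput / density = 20315 / 2500 = 8.126 m^3/h
  thickness = volume rate / (speed * 60 * width), i.e.
  thickness = throughput / (60 * speed * width * density) * 1000
  thickness = 20315 / (60 * 11.4 * 3.3 * 2500) * 1000 = 3.6 mm

3.6 mm


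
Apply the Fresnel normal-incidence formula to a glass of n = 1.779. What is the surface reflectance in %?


Fresnel reflectance at normal incidence:
  R = ((n - 1)/(n + 1))^2
  (n - 1)/(n + 1) = (1.779 - 1)/(1.779 + 1) = 0.280317
  R = 0.280317^2 = 0.0785776
  R(%) = 0.0785776 * 100 = 7.858%

7.858%


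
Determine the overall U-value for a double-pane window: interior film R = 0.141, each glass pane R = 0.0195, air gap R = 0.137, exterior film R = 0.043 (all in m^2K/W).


Total thermal resistance (series):
  R_total = R_in + R_glass + R_air + R_glass + R_out
  R_total = 0.141 + 0.0195 + 0.137 + 0.0195 + 0.043 = 0.36 m^2K/W
U-value = 1 / R_total = 1 / 0.36 = 2.778 W/m^2K

2.778 W/m^2K


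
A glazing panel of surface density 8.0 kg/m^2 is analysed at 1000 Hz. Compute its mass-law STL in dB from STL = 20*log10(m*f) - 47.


Mass law: STL = 20 * log10(m * f) - 47
  m * f = 8.0 * 1000 = 8000
  log10(8000) = 3.90309
  STL = 20 * 3.90309 - 47 = 78.0618 - 47 = 31.1 dB

31.1 dB


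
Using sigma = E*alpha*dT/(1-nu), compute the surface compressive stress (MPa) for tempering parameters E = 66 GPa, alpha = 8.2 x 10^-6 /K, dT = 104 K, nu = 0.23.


Tempering stress: sigma = E * alpha * dT / (1 - nu)
  E (MPa) = 66 * 1000 = 66000
  Numerator = 66000 * (8.2 x 10^-6) * 104 = 56.2848
  Denominator = 1 - 0.23 = 0.77
  sigma = 56.2848 / 0.77 = 73.1 MPa

73.1 MPa


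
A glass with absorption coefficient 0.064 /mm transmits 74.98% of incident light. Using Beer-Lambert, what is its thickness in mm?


Rearrange T = exp(-alpha * thickness):
  thickness = -ln(T) / alpha
  T = 74.98/100 = 0.7498
  ln(T) = -0.28795
  -ln(T) = 0.28795
  thickness = 0.28795 / 0.064 = 4.5 mm

4.5 mm


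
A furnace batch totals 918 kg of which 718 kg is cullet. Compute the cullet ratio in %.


Cullet ratio = (cullet mass / total batch mass) * 100
  Ratio = 718 / 918 * 100 = 78.21%

78.21%


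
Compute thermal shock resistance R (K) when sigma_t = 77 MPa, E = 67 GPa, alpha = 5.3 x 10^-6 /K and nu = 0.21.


Thermal shock resistance: R = sigma * (1 - nu) / (E * alpha)
  Numerator = 77 * (1 - 0.21) = 60.83
  Denominator = 67 * 1000 * (5.3 x 10^-6) = 0.3551
  R = 60.83 / 0.3551 = 171.3 K

171.3 K


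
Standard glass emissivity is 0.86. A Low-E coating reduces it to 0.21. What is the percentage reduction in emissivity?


Percentage reduction = (1 - coated/uncoated) * 100
  Ratio = 0.21 / 0.86 = 0.2442
  Reduction = (1 - 0.2442) * 100 = 75.6%

75.6%


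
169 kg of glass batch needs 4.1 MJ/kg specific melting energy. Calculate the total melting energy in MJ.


Total energy = mass * specific energy
  E = 169 * 4.1 = 692.9 MJ

692.9 MJ


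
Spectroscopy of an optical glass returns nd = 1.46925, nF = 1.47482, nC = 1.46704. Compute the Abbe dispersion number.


Abbe number formula: Vd = (nd - 1) / (nF - nC)
  nd - 1 = 1.46925 - 1 = 0.46925
  nF - nC = 1.47482 - 1.46704 = 0.00778
  Vd = 0.46925 / 0.00778 = 60.31

60.31


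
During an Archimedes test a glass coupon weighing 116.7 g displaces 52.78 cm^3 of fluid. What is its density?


Use the definition of density:
  rho = mass / volume
  rho = 116.7 / 52.78 = 2.211 g/cm^3

2.211 g/cm^3


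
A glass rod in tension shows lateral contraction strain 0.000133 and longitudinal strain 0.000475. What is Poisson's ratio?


Poisson's ratio: nu = lateral strain / axial strain
  nu = 0.000133 / 0.000475 = 0.28

0.28


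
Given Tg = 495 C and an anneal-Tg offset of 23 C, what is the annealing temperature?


The annealing temperature is Tg plus the offset:
  T_anneal = 495 + 23 = 518 C

518 C


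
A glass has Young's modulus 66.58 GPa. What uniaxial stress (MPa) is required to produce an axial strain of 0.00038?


Rearrange E = sigma / epsilon:
  sigma = E * epsilon
  E (MPa) = 66.58 * 1000 = 66580
  sigma = 66580 * 0.00038 = 25.3 MPa

25.3 MPa


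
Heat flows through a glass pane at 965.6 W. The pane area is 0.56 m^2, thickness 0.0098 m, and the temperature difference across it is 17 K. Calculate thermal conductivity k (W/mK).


Fourier's law rearranged: k = Q * t / (A * dT)
  Numerator = 965.6 * 0.0098 = 9.46288
  Denominator = 0.56 * 17 = 9.52
  k = 9.46288 / 9.52 = 0.994 W/mK

0.994 W/mK


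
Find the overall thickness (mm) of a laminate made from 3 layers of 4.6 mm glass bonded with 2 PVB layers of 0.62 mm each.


Total thickness = glass contribution + PVB contribution
  Glass: 3 * 4.6 = 13.8 mm
  PVB: 2 * 0.62 = 1.24 mm
  Total = 13.8 + 1.24 = 15.04 mm

15.04 mm


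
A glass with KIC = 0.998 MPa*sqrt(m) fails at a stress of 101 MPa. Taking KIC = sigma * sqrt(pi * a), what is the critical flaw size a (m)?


Rearrange KIC = sigma * sqrt(pi * a):
  sqrt(pi * a) = KIC / sigma
  sqrt(pi * a) = 0.998 / 101 = 0.009881
  a = (KIC / sigma)^2 / pi
  a = 0.009881^2 / pi = 0.0000311 m

0.0000311 m


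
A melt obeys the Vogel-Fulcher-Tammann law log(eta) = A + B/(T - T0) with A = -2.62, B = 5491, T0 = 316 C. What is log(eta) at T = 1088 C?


VFT equation: log(eta) = A + B / (T - T0)
  T - T0 = 1088 - 316 = 772
  B / (T - T0) = 5491 / 772 = 7.113
  log(eta) = -2.62 + 7.113 = 4.493

4.493


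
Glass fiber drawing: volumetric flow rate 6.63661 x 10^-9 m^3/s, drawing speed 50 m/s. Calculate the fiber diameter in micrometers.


Cross-sectional area from continuity:
  A = Q / v = 6.63661 x 10^-9 / 50 = 1.327322 x 10^-10 m^2
Diameter from circular cross-section:
  d = sqrt(4A / pi) * 10^6 (m -> um)
  d = sqrt(4 * 1.327322 x 10^-10 / pi) * 10^6 = 13.0 um

13.0 um


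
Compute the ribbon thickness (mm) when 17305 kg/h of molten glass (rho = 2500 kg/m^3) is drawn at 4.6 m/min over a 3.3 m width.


Ribbon cross-section from mass balance:
  Volume rate = throughput / density = 17305 / 2500 = 6.922 m^3/h
  thickness = volume rate / (speed * 60 * width), i.e.
  thickness = throughput / (60 * speed * width * density) * 1000
  thickness = 17305 / (60 * 4.6 * 3.3 * 2500) * 1000 = 7.6 mm

7.6 mm


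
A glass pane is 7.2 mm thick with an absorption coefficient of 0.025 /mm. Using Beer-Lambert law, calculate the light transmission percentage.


Beer-Lambert law: T = exp(-alpha * thickness)
  exponent = -0.025 * 7.2 = -0.18
  T = exp(-0.18) = 0.8353
  Percentage = 0.8353 * 100 = 83.53%

83.53%


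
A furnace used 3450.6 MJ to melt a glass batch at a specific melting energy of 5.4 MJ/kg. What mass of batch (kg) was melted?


Rearrange E = m * s for m:
  m = E / s
  m = 3450.6 / 5.4 = 639.0 kg

639.0 kg


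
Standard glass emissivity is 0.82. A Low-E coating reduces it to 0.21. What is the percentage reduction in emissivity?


Percentage reduction = (1 - coated/uncoated) * 100
  Ratio = 0.21 / 0.82 = 0.2561
  Reduction = (1 - 0.2561) * 100 = 74.4%

74.4%


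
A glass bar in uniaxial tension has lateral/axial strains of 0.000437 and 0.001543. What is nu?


Poisson's ratio: nu = lateral strain / axial strain
  nu = 0.000437 / 0.001543 = 0.2832

0.2832


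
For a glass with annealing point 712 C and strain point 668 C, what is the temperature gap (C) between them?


Gap = T_anneal - T_strain:
  gap = 712 - 668 = 44 C

44 C


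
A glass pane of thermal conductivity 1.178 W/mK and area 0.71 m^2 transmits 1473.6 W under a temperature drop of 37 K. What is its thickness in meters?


Fourier's law: t = k * A * dT / Q
  t = 1.178 * 0.71 * 37 / 1473.6
  t = 30.94606 / 1473.6 = 0.021 m

0.021 m


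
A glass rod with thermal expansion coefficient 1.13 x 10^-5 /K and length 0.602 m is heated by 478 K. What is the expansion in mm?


Thermal expansion formula: dL = alpha * L0 * dT
  dL = (1.13 x 10^-5) * 0.602 * 478 = 0.00325164 m
Convert to mm: 0.00325164 * 1000 = 3.2516 mm

3.2516 mm


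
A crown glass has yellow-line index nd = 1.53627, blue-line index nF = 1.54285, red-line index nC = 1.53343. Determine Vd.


Abbe number formula: Vd = (nd - 1) / (nF - nC)
  nd - 1 = 1.53627 - 1 = 0.53627
  nF - nC = 1.54285 - 1.53343 = 0.00942
  Vd = 0.53627 / 0.00942 = 56.93

56.93


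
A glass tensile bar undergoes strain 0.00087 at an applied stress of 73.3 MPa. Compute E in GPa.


Young's modulus: E = stress / strain
  E = 73.3 MPa / 0.00087 = 84252.87 MPa
Convert to GPa: 84252.87 / 1000 = 84.25 GPa

84.25 GPa


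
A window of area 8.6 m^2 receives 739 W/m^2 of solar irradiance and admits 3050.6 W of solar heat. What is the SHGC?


Rearrange Q = Area * SHGC * Irradiance:
  SHGC = Q / (Area * Irradiance)
  SHGC = 3050.6 / (8.6 * 739) = 0.48

0.48


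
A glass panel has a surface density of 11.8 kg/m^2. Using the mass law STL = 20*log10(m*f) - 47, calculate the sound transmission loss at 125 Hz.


Mass law: STL = 20 * log10(m * f) - 47
  m * f = 11.8 * 125 = 1475
  log10(1475) = 3.16879
  STL = 20 * 3.16879 - 47 = 63.3758 - 47 = 16.4 dB

16.4 dB


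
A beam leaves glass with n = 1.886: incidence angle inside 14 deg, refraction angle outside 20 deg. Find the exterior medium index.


Apply Snell's law: n1 * sin(theta1) = n2 * sin(theta2)
  n2 = n1 * sin(theta1) / sin(theta2)
  sin(14) = 0.241922
  sin(20) = 0.34202
  n2 = 1.886 * 0.241922 / 0.34202 = 1.334

1.334


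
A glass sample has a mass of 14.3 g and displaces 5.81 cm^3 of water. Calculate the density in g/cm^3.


Use the definition of density:
  rho = mass / volume
  rho = 14.3 / 5.81 = 2.461 g/cm^3

2.461 g/cm^3


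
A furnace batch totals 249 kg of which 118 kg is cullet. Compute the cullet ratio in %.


Cullet ratio = (cullet mass / total batch mass) * 100
  Ratio = 118 / 249 * 100 = 47.39%

47.39%


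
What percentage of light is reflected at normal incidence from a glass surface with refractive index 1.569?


Fresnel reflectance at normal incidence:
  R = ((n - 1)/(n + 1))^2
  (n - 1)/(n + 1) = (1.569 - 1)/(1.569 + 1) = 0.221487
  R = 0.221487^2 = 0.0490565
  R(%) = 0.0490565 * 100 = 4.906%

4.906%


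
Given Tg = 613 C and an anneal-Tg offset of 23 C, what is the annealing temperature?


The annealing temperature is Tg plus the offset:
  T_anneal = 613 + 23 = 636 C

636 C


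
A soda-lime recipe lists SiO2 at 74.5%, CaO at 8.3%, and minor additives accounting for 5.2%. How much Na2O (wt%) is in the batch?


Pieces sum to 100%:
  Na2O = 100 - (SiO2 + CaO + others)
  Na2O = 100 - (74.5 + 8.3 + 5.2) = 12.0%

12.0%


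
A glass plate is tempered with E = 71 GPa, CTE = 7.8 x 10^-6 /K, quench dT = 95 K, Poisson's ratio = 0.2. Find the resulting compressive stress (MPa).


Tempering stress: sigma = E * alpha * dT / (1 - nu)
  E (MPa) = 71 * 1000 = 71000
  Numerator = 71000 * (7.8 x 10^-6) * 95 = 52.611
  Denominator = 1 - 0.2 = 0.8
  sigma = 52.611 / 0.8 = 65.8 MPa

65.8 MPa


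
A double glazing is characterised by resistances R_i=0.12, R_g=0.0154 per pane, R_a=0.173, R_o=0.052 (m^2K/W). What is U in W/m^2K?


Total thermal resistance (series):
  R_total = R_in + R_glass + R_air + R_glass + R_out
  R_total = 0.12 + 0.0154 + 0.173 + 0.0154 + 0.052 = 0.3758 m^2K/W
U-value = 1 / R_total = 1 / 0.3758 = 2.661 W/m^2K

2.661 W/m^2K


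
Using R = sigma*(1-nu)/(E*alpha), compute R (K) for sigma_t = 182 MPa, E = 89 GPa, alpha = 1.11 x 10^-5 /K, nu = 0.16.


Thermal shock resistance: R = sigma * (1 - nu) / (E * alpha)
  Numerator = 182 * (1 - 0.16) = 152.88
  Denominator = 89 * 1000 * (1.11 x 10^-5) = 0.9879
  R = 152.88 / 0.9879 = 154.8 K

154.8 K


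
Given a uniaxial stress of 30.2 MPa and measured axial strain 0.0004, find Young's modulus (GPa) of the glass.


Young's modulus: E = stress / strain
  E = 30.2 MPa / 0.0004 = 75500 MPa
Convert to GPa: 75500 / 1000 = 75.5 GPa

75.5 GPa


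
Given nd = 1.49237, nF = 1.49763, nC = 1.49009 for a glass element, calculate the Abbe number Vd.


Abbe number formula: Vd = (nd - 1) / (nF - nC)
  nd - 1 = 1.49237 - 1 = 0.49237
  nF - nC = 1.49763 - 1.49009 = 0.00754
  Vd = 0.49237 / 0.00754 = 65.3

65.3


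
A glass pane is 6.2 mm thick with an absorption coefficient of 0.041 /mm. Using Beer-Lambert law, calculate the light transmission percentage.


Beer-Lambert law: T = exp(-alpha * thickness)
  exponent = -0.041 * 6.2 = -0.2542
  T = exp(-0.2542) = 0.7755
  Percentage = 0.7755 * 100 = 77.55%

77.55%


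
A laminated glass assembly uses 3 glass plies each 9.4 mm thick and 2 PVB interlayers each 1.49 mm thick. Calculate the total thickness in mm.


Total thickness = glass contribution + PVB contribution
  Glass: 3 * 9.4 = 28.2 mm
  PVB: 2 * 1.49 = 2.98 mm
  Total = 28.2 + 2.98 = 31.18 mm

31.18 mm


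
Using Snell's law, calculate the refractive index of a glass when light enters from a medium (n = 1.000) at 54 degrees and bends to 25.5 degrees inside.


Apply Snell's law: n1 * sin(theta1) = n2 * sin(theta2)
  n2 = n1 * sin(theta1) / sin(theta2)
  sin(54) = 0.809017
  sin(25.5) = 0.430511
  n2 = 1.000 * 0.809017 / 0.430511 = 1.8792

1.8792


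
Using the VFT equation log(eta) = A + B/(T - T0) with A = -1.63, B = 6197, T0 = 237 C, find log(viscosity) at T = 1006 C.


VFT equation: log(eta) = A + B / (T - T0)
  T - T0 = 1006 - 237 = 769
  B / (T - T0) = 6197 / 769 = 8.059
  log(eta) = -1.63 + 8.059 = 6.429

6.429


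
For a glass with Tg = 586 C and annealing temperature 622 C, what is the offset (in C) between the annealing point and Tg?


Offset = T_anneal - Tg:
  offset = 622 - 586 = 36 C

36 C


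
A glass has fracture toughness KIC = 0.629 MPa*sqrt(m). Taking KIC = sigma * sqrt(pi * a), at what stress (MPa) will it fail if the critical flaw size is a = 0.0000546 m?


Rearrange KIC = sigma * sqrt(pi * a):
  sigma = KIC / sqrt(pi * a)
  sqrt(pi * 0.0000546) = 0.013097
  sigma = 0.629 / 0.013097 = 48.03 MPa

48.03 MPa


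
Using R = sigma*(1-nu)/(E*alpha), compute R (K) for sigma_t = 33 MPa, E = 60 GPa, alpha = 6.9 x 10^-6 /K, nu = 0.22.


Thermal shock resistance: R = sigma * (1 - nu) / (E * alpha)
  Numerator = 33 * (1 - 0.22) = 25.74
  Denominator = 60 * 1000 * (6.9 x 10^-6) = 0.414
  R = 25.74 / 0.414 = 62.2 K

62.2 K


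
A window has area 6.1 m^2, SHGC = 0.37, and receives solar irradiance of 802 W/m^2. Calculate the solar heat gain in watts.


Solar heat gain: Q = Area * SHGC * Irradiance
  Q = 6.1 * 0.37 * 802 = 1810.1 W

1810.1 W


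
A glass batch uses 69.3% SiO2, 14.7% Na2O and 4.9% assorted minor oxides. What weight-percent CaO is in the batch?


Pieces sum to 100%:
  CaO = 100 - (SiO2 + Na2O + others)
  CaO = 100 - (69.3 + 14.7 + 4.9) = 11.1%

11.1%


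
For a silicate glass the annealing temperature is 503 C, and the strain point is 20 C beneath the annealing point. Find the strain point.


Strain point = annealing point - difference:
  T_strain = 503 - 20 = 483 C

483 C


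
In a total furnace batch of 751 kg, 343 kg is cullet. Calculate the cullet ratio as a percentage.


Cullet ratio = (cullet mass / total batch mass) * 100
  Ratio = 343 / 751 * 100 = 45.67%

45.67%


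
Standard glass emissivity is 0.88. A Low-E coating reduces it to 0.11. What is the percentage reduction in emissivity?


Percentage reduction = (1 - coated/uncoated) * 100
  Ratio = 0.11 / 0.88 = 0.125
  Reduction = (1 - 0.125) * 100 = 87.5%

87.5%


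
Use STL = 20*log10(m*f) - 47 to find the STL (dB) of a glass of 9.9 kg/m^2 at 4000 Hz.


Mass law: STL = 20 * log10(m * f) - 47
  m * f = 9.9 * 4000 = 39600
  log10(39600) = 4.5977
  STL = 20 * 4.5977 - 47 = 91.954 - 47 = 45.0 dB

45.0 dB


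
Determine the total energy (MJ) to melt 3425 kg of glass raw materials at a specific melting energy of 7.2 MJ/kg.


Total energy = mass * specific energy
  E = 3425 * 7.2 = 24660 MJ

24660 MJ


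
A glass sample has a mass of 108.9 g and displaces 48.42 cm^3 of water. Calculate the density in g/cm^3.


Use the definition of density:
  rho = mass / volume
  rho = 108.9 / 48.42 = 2.249 g/cm^3

2.249 g/cm^3


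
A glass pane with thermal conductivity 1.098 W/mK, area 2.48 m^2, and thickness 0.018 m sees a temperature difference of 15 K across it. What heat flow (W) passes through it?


Fourier's law: Q = k * A * dT / t
  Q = 1.098 * 2.48 * 15 / 0.018
  Q = 40.8456 / 0.018 = 2269.2 W

2269.2 W


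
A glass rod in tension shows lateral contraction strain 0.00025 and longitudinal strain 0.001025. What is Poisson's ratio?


Poisson's ratio: nu = lateral strain / axial strain
  nu = 0.00025 / 0.001025 = 0.2439

0.2439


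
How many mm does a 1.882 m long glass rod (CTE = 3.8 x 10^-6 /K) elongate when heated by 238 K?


Thermal expansion formula: dL = alpha * L0 * dT
  dL = (3.8 x 10^-6) * 1.882 * 238 = 0.00170208 m
Convert to mm: 0.00170208 * 1000 = 1.7021 mm

1.7021 mm


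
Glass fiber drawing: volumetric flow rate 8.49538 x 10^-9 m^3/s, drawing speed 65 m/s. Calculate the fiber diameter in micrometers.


Cross-sectional area from continuity:
  A = Q / v = 8.49538 x 10^-9 / 65 = 1.306982 x 10^-10 m^2
Diameter from circular cross-section:
  d = sqrt(4A / pi) * 10^6 (m -> um)
  d = sqrt(4 * 1.306982 x 10^-10 / pi) * 10^6 = 12.9 um

12.9 um


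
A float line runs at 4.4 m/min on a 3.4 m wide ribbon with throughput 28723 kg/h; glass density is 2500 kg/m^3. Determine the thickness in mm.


Ribbon cross-section from mass balance:
  Volume rate = throughput / density = 28723 / 2500 = 11.4892 m^3/h
  thickness = volume rate / (speed * 60 * width), i.e.
  thickness = throughput / (60 * speed * width * density) * 1000
  thickness = 28723 / (60 * 4.4 * 3.4 * 2500) * 1000 = 12.8 mm

12.8 mm


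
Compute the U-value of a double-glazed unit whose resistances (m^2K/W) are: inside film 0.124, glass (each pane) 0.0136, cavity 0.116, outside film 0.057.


Total thermal resistance (series):
  R_total = R_in + R_glass + R_air + R_glass + R_out
  R_total = 0.124 + 0.0136 + 0.116 + 0.0136 + 0.057 = 0.3242 m^2K/W
U-value = 1 / R_total = 1 / 0.3242 = 3.085 W/m^2K

3.085 W/m^2K


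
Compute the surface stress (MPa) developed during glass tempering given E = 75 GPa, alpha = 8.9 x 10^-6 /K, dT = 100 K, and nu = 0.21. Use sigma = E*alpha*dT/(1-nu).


Tempering stress: sigma = E * alpha * dT / (1 - nu)
  E (MPa) = 75 * 1000 = 75000
  Numerator = 75000 * (8.9 x 10^-6) * 100 = 66.75
  Denominator = 1 - 0.21 = 0.79
  sigma = 66.75 / 0.79 = 84.5 MPa

84.5 MPa


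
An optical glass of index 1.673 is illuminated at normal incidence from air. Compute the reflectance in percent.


Fresnel reflectance at normal incidence:
  R = ((n - 1)/(n + 1))^2
  (n - 1)/(n + 1) = (1.673 - 1)/(1.673 + 1) = 0.251777
  R = 0.251777^2 = 0.0633917
  R(%) = 0.0633917 * 100 = 6.339%

6.339%


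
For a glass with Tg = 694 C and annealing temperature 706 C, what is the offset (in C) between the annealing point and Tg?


Offset = T_anneal - Tg:
  offset = 706 - 694 = 12 C

12 C


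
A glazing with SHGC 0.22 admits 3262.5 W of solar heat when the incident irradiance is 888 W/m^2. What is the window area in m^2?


Rearrange Q = Area * SHGC * Irradiance:
  Area = Q / (SHGC * Irradiance)
  Area = 3262.5 / (0.22 * 888) = 16.7 m^2

16.7 m^2


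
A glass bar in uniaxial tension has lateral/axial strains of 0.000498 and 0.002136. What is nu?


Poisson's ratio: nu = lateral strain / axial strain
  nu = 0.000498 / 0.002136 = 0.2331

0.2331


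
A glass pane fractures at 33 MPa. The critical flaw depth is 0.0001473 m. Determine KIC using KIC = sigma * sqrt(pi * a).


Fracture toughness: KIC = sigma * sqrt(pi * a)
  pi * a = pi * 0.0001473 = 0.000462757
  sqrt(pi * a) = 0.021512
  KIC = 33 * 0.021512 = 0.71 MPa*sqrt(m)

0.71 MPa*sqrt(m)


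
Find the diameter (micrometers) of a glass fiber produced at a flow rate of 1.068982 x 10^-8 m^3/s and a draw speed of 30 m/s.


Cross-sectional area from continuity:
  A = Q / v = 1.068982 x 10^-8 / 30 = 3.563273 x 10^-10 m^2
Diameter from circular cross-section:
  d = sqrt(4A / pi) * 10^6 (m -> um)
  d = sqrt(4 * 3.563273 x 10^-10 / pi) * 10^6 = 21.3 um

21.3 um


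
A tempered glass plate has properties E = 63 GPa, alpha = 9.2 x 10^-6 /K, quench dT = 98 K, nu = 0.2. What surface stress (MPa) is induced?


Tempering stress: sigma = E * alpha * dT / (1 - nu)
  E (MPa) = 63 * 1000 = 63000
  Numerator = 63000 * (9.2 x 10^-6) * 98 = 56.8008
  Denominator = 1 - 0.2 = 0.8
  sigma = 56.8008 / 0.8 = 71.0 MPa

71.0 MPa


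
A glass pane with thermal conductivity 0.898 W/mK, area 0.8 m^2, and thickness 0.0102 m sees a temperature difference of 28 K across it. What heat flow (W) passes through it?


Fourier's law: Q = k * A * dT / t
  Q = 0.898 * 0.8 * 28 / 0.0102
  Q = 20.1152 / 0.0102 = 1972.1 W

1972.1 W


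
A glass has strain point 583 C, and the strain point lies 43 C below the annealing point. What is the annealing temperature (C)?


T_anneal = T_strain + gap:
  T_anneal = 583 + 43 = 626 C

626 C


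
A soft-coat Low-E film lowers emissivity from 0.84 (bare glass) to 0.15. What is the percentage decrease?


Percentage reduction = (1 - coated/uncoated) * 100
  Ratio = 0.15 / 0.84 = 0.1786
  Reduction = (1 - 0.1786) * 100 = 82.1%

82.1%


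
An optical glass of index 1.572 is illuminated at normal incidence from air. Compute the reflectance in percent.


Fresnel reflectance at normal incidence:
  R = ((n - 1)/(n + 1))^2
  (n - 1)/(n + 1) = (1.572 - 1)/(1.572 + 1) = 0.222395
  R = 0.222395^2 = 0.0494595
  R(%) = 0.0494595 * 100 = 4.946%

4.946%


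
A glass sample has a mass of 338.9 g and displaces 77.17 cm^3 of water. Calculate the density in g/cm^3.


Use the definition of density:
  rho = mass / volume
  rho = 338.9 / 77.17 = 4.392 g/cm^3

4.392 g/cm^3


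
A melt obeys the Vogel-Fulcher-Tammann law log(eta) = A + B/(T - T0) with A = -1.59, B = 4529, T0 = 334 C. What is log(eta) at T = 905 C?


VFT equation: log(eta) = A + B / (T - T0)
  T - T0 = 905 - 334 = 571
  B / (T - T0) = 4529 / 571 = 7.932
  log(eta) = -1.59 + 7.932 = 6.342

6.342


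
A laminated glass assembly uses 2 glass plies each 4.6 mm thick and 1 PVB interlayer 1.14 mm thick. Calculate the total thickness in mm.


Total thickness = glass contribution + PVB contribution
  Glass: 2 * 4.6 = 9.2 mm
  PVB: 1 * 1.14 = 1.14 mm
  Total = 9.2 + 1.14 = 10.34 mm

10.34 mm


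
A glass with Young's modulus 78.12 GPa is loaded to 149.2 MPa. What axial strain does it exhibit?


Rearrange E = sigma / epsilon:
  epsilon = sigma / E
  E (MPa) = 78.12 * 1000 = 78120
  epsilon = 149.2 / 78120 = 0.00191

0.00191


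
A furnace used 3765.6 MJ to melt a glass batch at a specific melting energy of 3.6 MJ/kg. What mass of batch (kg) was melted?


Rearrange E = m * s for m:
  m = E / s
  m = 3765.6 / 3.6 = 1046.0 kg

1046.0 kg


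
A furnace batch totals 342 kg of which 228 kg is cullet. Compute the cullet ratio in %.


Cullet ratio = (cullet mass / total batch mass) * 100
  Ratio = 228 / 342 * 100 = 66.67%

66.67%


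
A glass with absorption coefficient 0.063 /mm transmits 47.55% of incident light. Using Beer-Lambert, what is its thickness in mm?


Rearrange T = exp(-alpha * thickness):
  thickness = -ln(T) / alpha
  T = 47.55/100 = 0.4755
  ln(T) = -0.74339
  -ln(T) = 0.74339
  thickness = 0.74339 / 0.063 = 11.8 mm

11.8 mm


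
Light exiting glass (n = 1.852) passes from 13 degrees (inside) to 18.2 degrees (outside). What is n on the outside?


Apply Snell's law: n1 * sin(theta1) = n2 * sin(theta2)
  n2 = n1 * sin(theta1) / sin(theta2)
  sin(13) = 0.224951
  sin(18.2) = 0.312335
  n2 = 1.852 * 0.224951 / 0.312335 = 1.3339

1.3339


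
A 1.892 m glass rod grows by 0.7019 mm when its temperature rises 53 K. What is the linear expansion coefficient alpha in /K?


Rearrange dL = alpha * L0 * dT for alpha:
  alpha = dL / (L0 * dT)
  alpha = (0.7019 / 1000) / (1.892 * 53) = 0.000007 /K = 7 x 10^-6 /K

7 x 10^-6 /K


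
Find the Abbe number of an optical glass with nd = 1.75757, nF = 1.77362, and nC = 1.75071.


Abbe number formula: Vd = (nd - 1) / (nF - nC)
  nd - 1 = 1.75757 - 1 = 0.75757
  nF - nC = 1.77362 - 1.75071 = 0.02291
  Vd = 0.75757 / 0.02291 = 33.07

33.07


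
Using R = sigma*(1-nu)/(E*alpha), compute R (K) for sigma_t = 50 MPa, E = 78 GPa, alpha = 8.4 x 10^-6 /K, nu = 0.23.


Thermal shock resistance: R = sigma * (1 - nu) / (E * alpha)
  Numerator = 50 * (1 - 0.23) = 38.5
  Denominator = 78 * 1000 * (8.4 x 10^-6) = 0.6552
  R = 38.5 / 0.6552 = 58.8 K

58.8 K


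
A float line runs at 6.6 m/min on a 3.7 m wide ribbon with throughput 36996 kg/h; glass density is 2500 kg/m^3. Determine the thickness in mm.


Ribbon cross-section from mass balance:
  Volume rate = throughput / density = 36996 / 2500 = 14.7984 m^3/h
  thickness = volume rate / (speed * 60 * width), i.e.
  thickness = throughput / (60 * speed * width * density) * 1000
  thickness = 36996 / (60 * 6.6 * 3.7 * 2500) * 1000 = 10.1 mm

10.1 mm


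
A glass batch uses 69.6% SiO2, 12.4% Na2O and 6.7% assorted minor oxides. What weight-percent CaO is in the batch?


Pieces sum to 100%:
  CaO = 100 - (SiO2 + Na2O + others)
  CaO = 100 - (69.6 + 12.4 + 6.7) = 11.3%

11.3%


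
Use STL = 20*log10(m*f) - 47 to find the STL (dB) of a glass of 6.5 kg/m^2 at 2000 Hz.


Mass law: STL = 20 * log10(m * f) - 47
  m * f = 6.5 * 2000 = 13000
  log10(13000) = 4.11394
  STL = 20 * 4.11394 - 47 = 82.2788 - 47 = 35.3 dB

35.3 dB


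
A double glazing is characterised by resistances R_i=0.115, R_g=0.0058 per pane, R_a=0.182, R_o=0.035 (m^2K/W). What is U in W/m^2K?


Total thermal resistance (series):
  R_total = R_in + R_glass + R_air + R_glass + R_out
  R_total = 0.115 + 0.0058 + 0.182 + 0.0058 + 0.035 = 0.3436 m^2K/W
U-value = 1 / R_total = 1 / 0.3436 = 2.91 W/m^2K

2.91 W/m^2K


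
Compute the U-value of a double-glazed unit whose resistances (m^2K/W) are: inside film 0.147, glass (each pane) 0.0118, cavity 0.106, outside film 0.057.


Total thermal resistance (series):
  R_total = R_in + R_glass + R_air + R_glass + R_out
  R_total = 0.147 + 0.0118 + 0.106 + 0.0118 + 0.057 = 0.3336 m^2K/W
U-value = 1 / R_total = 1 / 0.3336 = 2.998 W/m^2K

2.998 W/m^2K


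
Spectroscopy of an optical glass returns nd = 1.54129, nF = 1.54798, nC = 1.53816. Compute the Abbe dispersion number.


Abbe number formula: Vd = (nd - 1) / (nF - nC)
  nd - 1 = 1.54129 - 1 = 0.54129
  nF - nC = 1.54798 - 1.53816 = 0.00982
  Vd = 0.54129 / 0.00982 = 55.12

55.12


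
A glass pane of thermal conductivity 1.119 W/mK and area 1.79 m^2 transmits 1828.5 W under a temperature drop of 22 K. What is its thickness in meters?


Fourier's law: t = k * A * dT / Q
  t = 1.119 * 1.79 * 22 / 1828.5
  t = 44.06622 / 1828.5 = 0.0241 m

0.0241 m


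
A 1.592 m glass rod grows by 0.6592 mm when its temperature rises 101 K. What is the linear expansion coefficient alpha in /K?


Rearrange dL = alpha * L0 * dT for alpha:
  alpha = dL / (L0 * dT)
  alpha = (0.6592 / 1000) / (1.592 * 101) = 0.0000041 /K = 4.1 x 10^-6 /K

4.1 x 10^-6 /K


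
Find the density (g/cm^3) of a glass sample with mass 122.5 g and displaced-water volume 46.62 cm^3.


Use the definition of density:
  rho = mass / volume
  rho = 122.5 / 46.62 = 2.628 g/cm^3

2.628 g/cm^3


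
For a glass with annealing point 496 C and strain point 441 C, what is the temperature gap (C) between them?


Gap = T_anneal - T_strain:
  gap = 496 - 441 = 55 C

55 C


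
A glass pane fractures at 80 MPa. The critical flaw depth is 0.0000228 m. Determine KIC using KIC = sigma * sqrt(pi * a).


Fracture toughness: KIC = sigma * sqrt(pi * a)
  pi * a = pi * 0.0000228 = 0.000071628
  sqrt(pi * a) = 0.008463
  KIC = 80 * 0.008463 = 0.677 MPa*sqrt(m)

0.677 MPa*sqrt(m)


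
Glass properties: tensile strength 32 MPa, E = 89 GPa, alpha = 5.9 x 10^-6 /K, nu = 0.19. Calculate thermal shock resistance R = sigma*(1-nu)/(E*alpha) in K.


Thermal shock resistance: R = sigma * (1 - nu) / (E * alpha)
  Numerator = 32 * (1 - 0.19) = 25.92
  Denominator = 89 * 1000 * (5.9 x 10^-6) = 0.5251
  R = 25.92 / 0.5251 = 49.4 K

49.4 K


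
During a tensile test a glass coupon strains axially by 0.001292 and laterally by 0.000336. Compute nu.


Poisson's ratio: nu = lateral strain / axial strain
  nu = 0.000336 / 0.001292 = 0.2601

0.2601
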